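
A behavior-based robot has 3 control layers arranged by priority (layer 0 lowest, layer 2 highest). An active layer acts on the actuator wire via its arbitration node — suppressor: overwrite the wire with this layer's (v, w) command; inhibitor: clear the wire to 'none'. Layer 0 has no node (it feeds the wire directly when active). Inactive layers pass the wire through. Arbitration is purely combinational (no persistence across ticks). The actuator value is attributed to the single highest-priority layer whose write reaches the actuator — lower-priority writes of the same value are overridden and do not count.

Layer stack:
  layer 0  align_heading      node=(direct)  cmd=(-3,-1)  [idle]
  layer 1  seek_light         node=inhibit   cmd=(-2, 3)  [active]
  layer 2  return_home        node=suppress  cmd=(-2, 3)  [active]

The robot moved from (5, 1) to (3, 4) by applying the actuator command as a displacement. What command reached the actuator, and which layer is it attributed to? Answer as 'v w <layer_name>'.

-2 3 return_home

displacement = (3, 4) − (5, 1) = (-2, 3)
L0 align_heading: idle → wire = none
L1 seek_light: active, inhibitor → wire = none
L2 return_home: active, suppressor → wire = (-2, 3)
actuator = (-2, 3) — from layer 2 (return_home)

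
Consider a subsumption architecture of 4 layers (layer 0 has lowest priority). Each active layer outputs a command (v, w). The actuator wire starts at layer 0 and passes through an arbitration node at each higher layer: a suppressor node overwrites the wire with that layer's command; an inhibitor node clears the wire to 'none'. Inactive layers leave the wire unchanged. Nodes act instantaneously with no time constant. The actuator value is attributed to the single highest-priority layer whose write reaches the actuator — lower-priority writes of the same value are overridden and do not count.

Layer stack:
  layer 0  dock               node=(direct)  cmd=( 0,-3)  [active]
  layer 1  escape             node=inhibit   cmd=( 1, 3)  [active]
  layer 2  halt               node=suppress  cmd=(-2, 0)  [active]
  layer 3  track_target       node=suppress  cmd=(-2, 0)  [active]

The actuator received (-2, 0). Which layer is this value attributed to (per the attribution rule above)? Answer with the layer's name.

track_target

layer 0 (dock) active — direct: (0, -3)
layer 1 (escape) active — inhibits: none
layer 2 (halt) active — suppresses: (-2, 0)
layer 3 (track_target) active — suppresses: (-2, 0)
→ actuator (-2, 0)
last writer: layer 3 = track_target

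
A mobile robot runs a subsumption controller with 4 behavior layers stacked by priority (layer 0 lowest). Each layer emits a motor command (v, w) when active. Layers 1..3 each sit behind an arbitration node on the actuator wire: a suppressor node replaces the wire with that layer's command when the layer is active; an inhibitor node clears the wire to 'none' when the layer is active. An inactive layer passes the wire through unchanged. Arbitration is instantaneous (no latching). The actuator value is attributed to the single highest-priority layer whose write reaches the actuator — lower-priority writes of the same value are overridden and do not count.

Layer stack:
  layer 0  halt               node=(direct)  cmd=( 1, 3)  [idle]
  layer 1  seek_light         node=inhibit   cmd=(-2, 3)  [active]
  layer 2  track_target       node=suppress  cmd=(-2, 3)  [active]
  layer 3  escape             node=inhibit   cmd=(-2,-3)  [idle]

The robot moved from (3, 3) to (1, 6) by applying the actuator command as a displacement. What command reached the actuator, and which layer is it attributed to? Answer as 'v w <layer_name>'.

-2 3 track_target

displacement = (1, 6) − (3, 3) = (-2, 3)
L0 halt: idle → wire = none
L1 seek_light: active, inhibitor → wire = none
L2 track_target: active, suppressor → wire = (-2, 3)
L3 escape: idle → wire stays (-2, 3)
actuator = (-2, 3) — from layer 2 (track_target)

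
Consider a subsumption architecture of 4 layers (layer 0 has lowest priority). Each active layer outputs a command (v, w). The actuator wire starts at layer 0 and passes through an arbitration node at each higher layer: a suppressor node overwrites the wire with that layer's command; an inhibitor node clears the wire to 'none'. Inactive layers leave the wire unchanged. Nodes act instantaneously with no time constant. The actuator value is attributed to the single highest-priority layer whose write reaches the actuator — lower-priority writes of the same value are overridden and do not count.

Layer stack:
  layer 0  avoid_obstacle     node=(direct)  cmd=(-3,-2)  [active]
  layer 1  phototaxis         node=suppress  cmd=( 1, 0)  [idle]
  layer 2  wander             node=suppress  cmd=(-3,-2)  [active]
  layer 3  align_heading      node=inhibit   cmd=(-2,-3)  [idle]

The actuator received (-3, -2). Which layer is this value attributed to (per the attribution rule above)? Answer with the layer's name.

wander

L0 avoid_obstacle: active, feeds wire = (-3, -2)
L1 phototaxis: idle → wire stays (-3, -2)
L2 wander: active, suppressor → wire = (-3, -2)
L3 align_heading: idle → wire stays (-3, -2)
actuator = (-3, -2)
last writer: layer 2 = wander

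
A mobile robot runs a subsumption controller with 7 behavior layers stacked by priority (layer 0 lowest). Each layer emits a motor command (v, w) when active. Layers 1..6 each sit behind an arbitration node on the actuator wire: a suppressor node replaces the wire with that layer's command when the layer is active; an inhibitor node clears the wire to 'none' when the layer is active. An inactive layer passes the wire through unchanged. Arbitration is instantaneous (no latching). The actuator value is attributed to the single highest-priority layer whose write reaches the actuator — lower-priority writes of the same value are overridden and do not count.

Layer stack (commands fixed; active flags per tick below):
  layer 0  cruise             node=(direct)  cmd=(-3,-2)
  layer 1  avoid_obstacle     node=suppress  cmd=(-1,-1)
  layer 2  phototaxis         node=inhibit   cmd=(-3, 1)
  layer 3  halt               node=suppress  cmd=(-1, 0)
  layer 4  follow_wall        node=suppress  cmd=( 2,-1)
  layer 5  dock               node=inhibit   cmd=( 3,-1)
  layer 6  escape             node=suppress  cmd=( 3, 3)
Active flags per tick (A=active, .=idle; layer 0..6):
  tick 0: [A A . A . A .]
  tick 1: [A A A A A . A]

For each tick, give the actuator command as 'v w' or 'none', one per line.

none
3 3

tick 0:
  layer 0 (cruise) active — direct: (-3, -2)
  layer 1 (avoid_obstacle) active — suppresses: (-1, -1)
  layer 2 (phototaxis) idle — unchanged: (-1, -1)
  layer 3 (halt) active — suppresses: (-1, 0)
  layer 4 (follow_wall) idle — unchanged: (-1, 0)
  layer 5 (dock) active — inhibits: none
  layer 6 (escape) idle — unchanged: none
  → actuator none
tick 1:
  layer 0 (cruise) active — direct: (-3, -2)
  layer 1 (avoid_obstacle) active — suppresses: (-1, -1)
  layer 2 (phototaxis) active — inhibits: none
  layer 3 (halt) active — suppresses: (-1, 0)
  layer 4 (follow_wall) active — suppresses: (2, -1)
  layer 5 (dock) idle — unchanged: (2, -1)
  layer 6 (escape) active — suppresses: (3, 3)
  → actuator (3, 3)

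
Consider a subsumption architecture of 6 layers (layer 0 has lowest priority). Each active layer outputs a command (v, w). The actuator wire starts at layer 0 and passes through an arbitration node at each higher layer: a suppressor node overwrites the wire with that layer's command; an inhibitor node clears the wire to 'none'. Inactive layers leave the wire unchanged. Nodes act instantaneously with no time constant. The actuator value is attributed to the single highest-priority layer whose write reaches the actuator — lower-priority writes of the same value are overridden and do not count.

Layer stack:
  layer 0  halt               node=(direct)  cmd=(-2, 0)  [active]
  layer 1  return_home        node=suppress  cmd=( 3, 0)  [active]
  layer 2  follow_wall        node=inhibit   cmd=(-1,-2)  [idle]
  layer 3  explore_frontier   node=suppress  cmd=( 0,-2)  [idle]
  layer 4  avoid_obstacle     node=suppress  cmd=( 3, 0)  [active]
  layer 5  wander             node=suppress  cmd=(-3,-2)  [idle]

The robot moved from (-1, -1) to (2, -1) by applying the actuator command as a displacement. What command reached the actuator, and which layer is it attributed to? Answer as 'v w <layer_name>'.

displacement = (2, -1) − (-1, -1) = (3, 0)
L0 halt: active, feeds wire = (-2, 0)
L1 return_home: active, suppressor → wire = (3, 0)
L2 follow_wall: idle → wire stays (3, 0)
L3 explore_frontier: idle → wire stays (3, 0)
L4 avoid_obstacle: active, suppressor → wire = (3, 0)
L5 wander: idle → wire stays (3, 0)
actuator = (3, 0) — from layer 4 (avoid_obstacle)

3 0 avoid_obstacle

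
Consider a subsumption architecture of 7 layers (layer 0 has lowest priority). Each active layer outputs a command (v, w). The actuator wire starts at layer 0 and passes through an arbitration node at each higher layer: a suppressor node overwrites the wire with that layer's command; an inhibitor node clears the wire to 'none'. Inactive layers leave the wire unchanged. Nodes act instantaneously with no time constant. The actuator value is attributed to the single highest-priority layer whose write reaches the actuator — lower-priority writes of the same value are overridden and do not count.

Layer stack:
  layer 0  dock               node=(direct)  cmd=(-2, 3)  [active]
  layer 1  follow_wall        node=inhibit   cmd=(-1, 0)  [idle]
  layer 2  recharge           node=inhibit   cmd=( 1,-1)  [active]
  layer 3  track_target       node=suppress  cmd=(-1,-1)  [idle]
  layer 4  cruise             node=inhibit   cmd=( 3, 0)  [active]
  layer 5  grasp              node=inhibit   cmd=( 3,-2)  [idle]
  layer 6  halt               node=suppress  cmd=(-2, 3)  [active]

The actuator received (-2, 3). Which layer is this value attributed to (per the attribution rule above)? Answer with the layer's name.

halt

L0 dock: active, feeds wire = (-2, 3)
L1 follow_wall: idle → wire stays (-2, 3)
L2 recharge: active, inhibitor → wire = none
L3 track_target: idle → wire stays none
L4 cruise: active, inhibitor → wire = none
L5 grasp: idle → wire stays none
L6 halt: active, suppressor → wire = (-2, 3)
actuator = (-2, 3)
last writer: layer 6 = halt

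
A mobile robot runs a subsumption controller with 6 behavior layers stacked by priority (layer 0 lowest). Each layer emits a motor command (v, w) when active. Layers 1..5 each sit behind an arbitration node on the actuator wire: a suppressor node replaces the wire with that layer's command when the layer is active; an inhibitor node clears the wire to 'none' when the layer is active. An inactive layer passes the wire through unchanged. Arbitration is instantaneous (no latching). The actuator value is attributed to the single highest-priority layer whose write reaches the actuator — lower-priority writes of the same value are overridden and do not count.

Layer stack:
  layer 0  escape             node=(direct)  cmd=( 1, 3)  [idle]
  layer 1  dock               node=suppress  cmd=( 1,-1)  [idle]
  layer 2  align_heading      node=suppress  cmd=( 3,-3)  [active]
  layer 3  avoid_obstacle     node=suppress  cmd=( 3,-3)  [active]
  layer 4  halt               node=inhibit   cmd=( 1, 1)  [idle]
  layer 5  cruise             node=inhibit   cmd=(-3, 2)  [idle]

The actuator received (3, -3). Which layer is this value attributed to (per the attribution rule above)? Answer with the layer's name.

avoid_obstacle

layer 0 (escape) idle — none
layer 1 (dock) idle — unchanged: none
layer 2 (align_heading) active — suppresses: (3, -3)
layer 3 (avoid_obstacle) active — suppresses: (3, -3)
layer 4 (halt) idle — unchanged: (3, -3)
layer 5 (cruise) idle — unchanged: (3, -3)
→ actuator (3, -3)
last writer: layer 3 = avoid_obstacle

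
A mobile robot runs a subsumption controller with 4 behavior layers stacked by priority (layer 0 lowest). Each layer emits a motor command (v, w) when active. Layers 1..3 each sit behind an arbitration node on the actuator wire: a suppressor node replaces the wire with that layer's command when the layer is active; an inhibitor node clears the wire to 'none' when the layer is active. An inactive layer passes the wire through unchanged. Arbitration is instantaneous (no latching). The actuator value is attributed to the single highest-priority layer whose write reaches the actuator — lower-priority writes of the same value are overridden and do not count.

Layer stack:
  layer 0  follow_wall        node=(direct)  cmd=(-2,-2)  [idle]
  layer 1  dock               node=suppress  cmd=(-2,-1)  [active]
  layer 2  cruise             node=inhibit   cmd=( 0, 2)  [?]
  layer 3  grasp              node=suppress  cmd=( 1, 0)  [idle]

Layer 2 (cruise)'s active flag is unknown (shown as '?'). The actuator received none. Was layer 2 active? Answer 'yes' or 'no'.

If layer 2 is active=yes:
  actuator would be none
If layer 2 is active=no:
  actuator would be (-2, -1)
Observed none, so layer 2 was active.

yes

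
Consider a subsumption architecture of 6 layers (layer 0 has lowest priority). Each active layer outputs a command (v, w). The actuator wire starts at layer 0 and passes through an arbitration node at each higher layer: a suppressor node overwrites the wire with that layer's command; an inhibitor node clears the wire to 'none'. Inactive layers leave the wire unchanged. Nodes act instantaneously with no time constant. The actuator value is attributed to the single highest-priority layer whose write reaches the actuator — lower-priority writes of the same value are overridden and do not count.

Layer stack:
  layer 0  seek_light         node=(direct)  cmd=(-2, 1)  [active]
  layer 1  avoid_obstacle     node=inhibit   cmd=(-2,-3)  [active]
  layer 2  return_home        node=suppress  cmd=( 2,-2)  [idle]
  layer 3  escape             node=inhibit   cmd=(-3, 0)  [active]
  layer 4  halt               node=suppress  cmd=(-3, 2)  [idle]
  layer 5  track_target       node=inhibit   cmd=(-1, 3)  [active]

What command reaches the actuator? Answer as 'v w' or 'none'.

none

L0 seek_light: active, feeds wire = (-2, 1)
L1 avoid_obstacle: active, inhibitor → wire = none
L2 return_home: idle → wire stays none
L3 escape: active, inhibitor → wire = none
L4 halt: idle → wire stays none
L5 track_target: active, inhibitor → wire = none
actuator = none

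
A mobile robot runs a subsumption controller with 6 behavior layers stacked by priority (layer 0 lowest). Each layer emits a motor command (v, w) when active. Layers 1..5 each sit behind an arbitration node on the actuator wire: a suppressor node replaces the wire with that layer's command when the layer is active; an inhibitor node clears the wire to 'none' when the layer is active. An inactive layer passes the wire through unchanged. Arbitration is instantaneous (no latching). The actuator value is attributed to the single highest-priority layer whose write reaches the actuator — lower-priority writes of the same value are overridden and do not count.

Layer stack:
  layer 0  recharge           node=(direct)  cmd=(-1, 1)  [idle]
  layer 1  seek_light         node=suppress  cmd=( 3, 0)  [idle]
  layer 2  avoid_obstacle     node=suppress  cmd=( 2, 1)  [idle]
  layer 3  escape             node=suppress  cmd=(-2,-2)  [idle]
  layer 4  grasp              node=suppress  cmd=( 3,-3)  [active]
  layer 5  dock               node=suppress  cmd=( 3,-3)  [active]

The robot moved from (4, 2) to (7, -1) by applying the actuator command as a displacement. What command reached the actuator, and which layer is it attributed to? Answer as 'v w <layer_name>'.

displacement = (7, -1) − (4, 2) = (3, -3)
layer 0 (recharge) idle — none
layer 1 (seek_light) idle — unchanged: none
layer 2 (avoid_obstacle) idle — unchanged: none
layer 3 (escape) idle — unchanged: none
layer 4 (grasp) active — suppresses: (3, -3)
layer 5 (dock) active — suppresses: (3, -3)
→ actuator (3, -3) — from layer 5 (dock)

3 -3 dock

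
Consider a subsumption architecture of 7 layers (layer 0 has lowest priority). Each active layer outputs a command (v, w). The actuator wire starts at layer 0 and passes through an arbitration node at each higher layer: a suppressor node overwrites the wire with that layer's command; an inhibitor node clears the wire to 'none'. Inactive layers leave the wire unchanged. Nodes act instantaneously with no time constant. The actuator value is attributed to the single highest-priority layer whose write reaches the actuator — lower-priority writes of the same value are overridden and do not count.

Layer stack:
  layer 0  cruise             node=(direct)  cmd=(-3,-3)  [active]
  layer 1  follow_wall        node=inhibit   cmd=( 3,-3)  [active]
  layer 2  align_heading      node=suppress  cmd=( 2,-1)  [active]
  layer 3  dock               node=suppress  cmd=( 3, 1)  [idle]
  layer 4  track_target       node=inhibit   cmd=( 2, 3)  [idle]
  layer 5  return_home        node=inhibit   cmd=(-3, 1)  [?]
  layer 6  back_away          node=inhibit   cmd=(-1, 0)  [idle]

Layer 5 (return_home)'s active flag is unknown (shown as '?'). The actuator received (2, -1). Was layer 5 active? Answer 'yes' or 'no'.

If layer 5 is active=yes:
  actuator would be none
If layer 5 is active=no:
  actuator would be (2, -1)
Observed (2, -1), so layer 5 was idle.

no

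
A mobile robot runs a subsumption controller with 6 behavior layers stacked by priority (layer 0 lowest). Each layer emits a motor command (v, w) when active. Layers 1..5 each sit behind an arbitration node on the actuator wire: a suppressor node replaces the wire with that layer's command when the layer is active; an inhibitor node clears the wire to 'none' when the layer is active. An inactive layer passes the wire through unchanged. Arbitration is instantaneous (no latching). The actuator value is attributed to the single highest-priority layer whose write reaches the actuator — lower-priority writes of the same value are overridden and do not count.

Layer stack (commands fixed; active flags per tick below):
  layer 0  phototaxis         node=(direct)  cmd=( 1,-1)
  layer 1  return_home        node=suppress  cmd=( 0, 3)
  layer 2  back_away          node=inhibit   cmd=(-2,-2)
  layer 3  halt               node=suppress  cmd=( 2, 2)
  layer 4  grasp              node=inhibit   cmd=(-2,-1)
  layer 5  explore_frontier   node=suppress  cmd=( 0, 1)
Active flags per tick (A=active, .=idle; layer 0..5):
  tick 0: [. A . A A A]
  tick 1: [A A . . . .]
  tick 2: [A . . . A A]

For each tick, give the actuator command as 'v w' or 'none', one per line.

0 1
0 3
0 1

tick 0:
  layer 0 (phototaxis) idle — none
  layer 1 (return_home) active — suppresses: (0, 3)
  layer 2 (back_away) idle — unchanged: (0, 3)
  layer 3 (halt) active — suppresses: (2, 2)
  layer 4 (grasp) active — inhibits: none
  layer 5 (explore_frontier) active — suppresses: (0, 1)
  → actuator (0, 1)
tick 1:
  layer 0 (phototaxis) active — direct: (1, -1)
  layer 1 (return_home) active — suppresses: (0, 3)
  layer 2 (back_away) idle — unchanged: (0, 3)
  layer 3 (halt) idle — unchanged: (0, 3)
  layer 4 (grasp) idle — unchanged: (0, 3)
  layer 5 (explore_frontier) idle — unchanged: (0, 3)
  → actuator (0, 3)
tick 2:
  layer 0 (phototaxis) active — direct: (1, -1)
  layer 1 (return_home) idle — unchanged: (1, -1)
  layer 2 (back_away) idle — unchanged: (1, -1)
  layer 3 (halt) idle — unchanged: (1, -1)
  layer 4 (grasp) active — inhibits: none
  layer 5 (explore_frontier) active — suppresses: (0, 1)
  → actuator (0, 1)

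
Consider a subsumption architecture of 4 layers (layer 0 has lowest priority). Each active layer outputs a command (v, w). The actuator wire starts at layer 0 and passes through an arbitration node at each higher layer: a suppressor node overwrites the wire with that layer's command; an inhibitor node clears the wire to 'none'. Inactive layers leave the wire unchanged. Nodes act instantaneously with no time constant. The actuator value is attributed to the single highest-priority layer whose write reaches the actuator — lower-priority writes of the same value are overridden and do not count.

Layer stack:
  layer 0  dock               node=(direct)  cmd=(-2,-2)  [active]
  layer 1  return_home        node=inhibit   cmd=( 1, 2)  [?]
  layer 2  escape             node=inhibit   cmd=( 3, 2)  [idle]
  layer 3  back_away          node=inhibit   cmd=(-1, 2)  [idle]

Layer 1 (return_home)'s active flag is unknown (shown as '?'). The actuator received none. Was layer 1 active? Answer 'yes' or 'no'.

If layer 1 is active=yes:
  actuator would be none
If layer 1 is active=no:
  actuator would be (-2, -2)
Observed none, so layer 1 was active.

yes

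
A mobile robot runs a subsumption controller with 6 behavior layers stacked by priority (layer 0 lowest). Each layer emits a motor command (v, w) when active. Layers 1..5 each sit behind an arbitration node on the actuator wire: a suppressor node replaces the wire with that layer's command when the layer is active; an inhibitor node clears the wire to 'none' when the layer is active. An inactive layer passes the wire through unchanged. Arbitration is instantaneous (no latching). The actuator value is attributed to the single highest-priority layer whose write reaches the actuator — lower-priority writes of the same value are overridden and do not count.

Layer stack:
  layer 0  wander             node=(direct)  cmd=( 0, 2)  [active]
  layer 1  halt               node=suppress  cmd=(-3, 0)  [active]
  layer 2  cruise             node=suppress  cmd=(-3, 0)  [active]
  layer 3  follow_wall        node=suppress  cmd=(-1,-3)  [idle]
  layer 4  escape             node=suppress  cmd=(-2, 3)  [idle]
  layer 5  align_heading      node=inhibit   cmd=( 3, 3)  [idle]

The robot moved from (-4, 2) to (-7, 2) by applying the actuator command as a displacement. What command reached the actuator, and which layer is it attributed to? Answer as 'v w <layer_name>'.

displacement = (-7, 2) − (-4, 2) = (-3, 0)
L0 wander: active, feeds wire = (0, 2)
L1 halt: active, suppressor → wire = (-3, 0)
L2 cruise: active, suppressor → wire = (-3, 0)
L3 follow_wall: idle → wire stays (-3, 0)
L4 escape: idle → wire stays (-3, 0)
L5 align_heading: idle → wire stays (-3, 0)
actuator = (-3, 0) — from layer 2 (cruise)

-3 0 cruise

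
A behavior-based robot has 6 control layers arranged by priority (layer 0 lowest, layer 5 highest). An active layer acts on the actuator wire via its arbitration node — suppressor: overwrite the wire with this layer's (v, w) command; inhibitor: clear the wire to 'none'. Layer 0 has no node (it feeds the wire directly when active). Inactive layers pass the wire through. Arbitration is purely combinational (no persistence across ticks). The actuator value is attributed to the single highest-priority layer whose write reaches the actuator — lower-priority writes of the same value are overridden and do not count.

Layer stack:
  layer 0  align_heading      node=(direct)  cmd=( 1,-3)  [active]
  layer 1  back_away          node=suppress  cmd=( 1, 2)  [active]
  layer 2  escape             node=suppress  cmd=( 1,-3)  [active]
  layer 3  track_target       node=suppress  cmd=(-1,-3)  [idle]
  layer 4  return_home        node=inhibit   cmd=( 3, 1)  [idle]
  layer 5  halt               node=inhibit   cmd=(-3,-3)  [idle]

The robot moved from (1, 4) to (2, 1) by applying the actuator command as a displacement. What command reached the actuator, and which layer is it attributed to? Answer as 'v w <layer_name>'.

1 -3 escape

displacement = (2, 1) − (1, 4) = (1, -3)
L0 align_heading: active, feeds wire = (1, -3)
L1 back_away: active, suppressor → wire = (1, 2)
L2 escape: active, suppressor → wire = (1, -3)
L3 track_target: idle → wire stays (1, -3)
L4 return_home: idle → wire stays (1, -3)
L5 halt: idle → wire stays (1, -3)
actuator = (1, -3) — from layer 2 (escape)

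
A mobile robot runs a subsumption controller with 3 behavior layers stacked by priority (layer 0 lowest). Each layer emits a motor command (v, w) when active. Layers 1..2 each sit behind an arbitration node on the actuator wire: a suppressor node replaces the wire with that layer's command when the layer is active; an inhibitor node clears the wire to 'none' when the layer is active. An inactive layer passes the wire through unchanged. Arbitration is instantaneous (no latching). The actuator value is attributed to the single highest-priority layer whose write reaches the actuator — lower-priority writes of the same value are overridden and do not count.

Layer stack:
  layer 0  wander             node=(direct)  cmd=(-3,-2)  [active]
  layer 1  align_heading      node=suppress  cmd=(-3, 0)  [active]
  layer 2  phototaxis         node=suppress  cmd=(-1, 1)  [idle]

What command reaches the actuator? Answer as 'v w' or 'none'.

layer 0 (wander) active — direct: (-3, -2)
layer 1 (align_heading) active — suppresses: (-3, 0)
layer 2 (phototaxis) idle — unchanged: (-3, 0)
→ actuator (-3, 0)

-3 0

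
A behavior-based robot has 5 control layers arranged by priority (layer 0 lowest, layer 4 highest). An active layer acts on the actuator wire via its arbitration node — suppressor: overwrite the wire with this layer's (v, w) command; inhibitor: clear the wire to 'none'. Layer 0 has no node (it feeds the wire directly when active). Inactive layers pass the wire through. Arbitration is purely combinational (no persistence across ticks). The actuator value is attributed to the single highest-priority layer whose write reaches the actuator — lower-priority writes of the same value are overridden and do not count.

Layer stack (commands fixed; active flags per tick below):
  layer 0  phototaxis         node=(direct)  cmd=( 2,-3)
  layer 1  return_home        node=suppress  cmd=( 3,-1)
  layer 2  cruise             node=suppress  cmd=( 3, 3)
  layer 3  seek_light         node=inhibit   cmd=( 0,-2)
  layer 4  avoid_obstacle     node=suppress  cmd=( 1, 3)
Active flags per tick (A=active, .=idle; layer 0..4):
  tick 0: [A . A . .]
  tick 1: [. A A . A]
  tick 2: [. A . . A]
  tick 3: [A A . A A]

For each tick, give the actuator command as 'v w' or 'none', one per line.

3 3
1 3
1 3
1 3

tick 0:
  [0] phototaxis on; wire := (2, -3)
  [1] return_home off; pass (2, -3)
  [2] cruise on (suppress); wire := (3, 3)
  [3] seek_light off; pass (3, 3)
  [4] avoid_obstacle off; pass (3, 3)
  output (3, 3)
tick 1:
  [0] phototaxis off; wire := none
  [1] return_home on (suppress); wire := (3, -1)
  [2] cruise on (suppress); wire := (3, 3)
  [3] seek_light off; pass (3, 3)
  [4] avoid_obstacle on (suppress); wire := (1, 3)
  output (1, 3)
tick 2:
  [0] phototaxis off; wire := none
  [1] return_home on (suppress); wire := (3, -1)
  [2] cruise off; pass (3, -1)
  [3] seek_light off; pass (3, -1)
  [4] avoid_obstacle on (suppress); wire := (1, 3)
  output (1, 3)
tick 3:
  [0] phototaxis on; wire := (2, -3)
  [1] return_home on (suppress); wire := (3, -1)
  [2] cruise off; pass (3, -1)
  [3] seek_light on (inhibit); wire := none
  [4] avoid_obstacle on (suppress); wire := (1, 3)
  output (1, 3)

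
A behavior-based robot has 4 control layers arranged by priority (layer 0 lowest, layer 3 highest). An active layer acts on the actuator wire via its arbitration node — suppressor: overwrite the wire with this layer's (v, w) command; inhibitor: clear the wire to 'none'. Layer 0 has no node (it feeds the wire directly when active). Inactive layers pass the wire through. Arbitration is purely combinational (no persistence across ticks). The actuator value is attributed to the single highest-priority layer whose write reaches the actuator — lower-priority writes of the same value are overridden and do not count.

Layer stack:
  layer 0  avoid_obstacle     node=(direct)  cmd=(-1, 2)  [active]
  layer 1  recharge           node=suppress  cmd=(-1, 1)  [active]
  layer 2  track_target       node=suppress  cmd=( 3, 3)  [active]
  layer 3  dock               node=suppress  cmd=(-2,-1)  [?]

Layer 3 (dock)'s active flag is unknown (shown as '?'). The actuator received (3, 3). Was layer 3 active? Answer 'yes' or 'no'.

If layer 3 is active=yes:
  actuator would be (-2, -1)
If layer 3 is active=no:
  actuator would be (3, 3)
Observed (3, 3), so layer 3 was idle.

no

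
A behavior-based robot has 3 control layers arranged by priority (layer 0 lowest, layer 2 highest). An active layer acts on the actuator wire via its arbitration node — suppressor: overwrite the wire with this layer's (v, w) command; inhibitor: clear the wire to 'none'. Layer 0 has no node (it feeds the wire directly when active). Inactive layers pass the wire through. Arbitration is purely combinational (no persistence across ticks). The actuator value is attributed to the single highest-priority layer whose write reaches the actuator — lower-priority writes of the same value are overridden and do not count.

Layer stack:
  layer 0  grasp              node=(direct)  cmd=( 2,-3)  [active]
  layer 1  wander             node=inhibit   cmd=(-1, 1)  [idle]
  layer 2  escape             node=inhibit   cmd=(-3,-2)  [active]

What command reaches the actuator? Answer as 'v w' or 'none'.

L0 grasp: active, feeds wire = (2, -3)
L1 wander: idle → wire stays (2, -3)
L2 escape: active, inhibitor → wire = none
actuator = none

none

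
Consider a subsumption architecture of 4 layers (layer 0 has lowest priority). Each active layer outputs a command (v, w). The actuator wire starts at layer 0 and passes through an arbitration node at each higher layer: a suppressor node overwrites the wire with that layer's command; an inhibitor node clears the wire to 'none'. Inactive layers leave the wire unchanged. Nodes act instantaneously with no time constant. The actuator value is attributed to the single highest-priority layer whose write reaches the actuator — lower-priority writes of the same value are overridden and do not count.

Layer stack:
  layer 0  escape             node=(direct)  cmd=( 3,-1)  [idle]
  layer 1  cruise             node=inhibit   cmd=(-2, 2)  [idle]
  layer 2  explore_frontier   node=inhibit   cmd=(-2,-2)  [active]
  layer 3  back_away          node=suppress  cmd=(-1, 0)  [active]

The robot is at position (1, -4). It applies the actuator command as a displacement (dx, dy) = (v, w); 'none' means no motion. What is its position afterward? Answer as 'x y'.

[0] escape off; wire := none
[1] cruise off; pass none
[2] explore_frontier on (inhibit); wire := none
[3] back_away on (suppress); wire := (-1, 0)
output (-1, 0)
position: (1, -4) + (-1, 0) = (0, -4)

0 -4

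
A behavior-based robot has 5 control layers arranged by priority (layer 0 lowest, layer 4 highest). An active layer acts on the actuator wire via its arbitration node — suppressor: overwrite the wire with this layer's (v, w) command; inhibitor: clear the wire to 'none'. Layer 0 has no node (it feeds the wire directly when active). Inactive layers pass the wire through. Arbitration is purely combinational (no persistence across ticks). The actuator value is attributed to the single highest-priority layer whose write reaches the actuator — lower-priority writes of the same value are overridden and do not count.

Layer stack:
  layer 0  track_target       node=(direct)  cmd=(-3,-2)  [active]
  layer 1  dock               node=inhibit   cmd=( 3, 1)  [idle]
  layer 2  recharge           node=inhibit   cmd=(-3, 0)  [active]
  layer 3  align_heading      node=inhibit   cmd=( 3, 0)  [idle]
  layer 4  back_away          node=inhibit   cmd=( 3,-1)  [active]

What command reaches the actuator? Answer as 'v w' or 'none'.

none

L0 track_target: active, feeds wire = (-3, -2)
L1 dock: idle → wire stays (-3, -2)
L2 recharge: active, inhibitor → wire = none
L3 align_heading: idle → wire stays none
L4 back_away: active, inhibitor → wire = none
actuator = none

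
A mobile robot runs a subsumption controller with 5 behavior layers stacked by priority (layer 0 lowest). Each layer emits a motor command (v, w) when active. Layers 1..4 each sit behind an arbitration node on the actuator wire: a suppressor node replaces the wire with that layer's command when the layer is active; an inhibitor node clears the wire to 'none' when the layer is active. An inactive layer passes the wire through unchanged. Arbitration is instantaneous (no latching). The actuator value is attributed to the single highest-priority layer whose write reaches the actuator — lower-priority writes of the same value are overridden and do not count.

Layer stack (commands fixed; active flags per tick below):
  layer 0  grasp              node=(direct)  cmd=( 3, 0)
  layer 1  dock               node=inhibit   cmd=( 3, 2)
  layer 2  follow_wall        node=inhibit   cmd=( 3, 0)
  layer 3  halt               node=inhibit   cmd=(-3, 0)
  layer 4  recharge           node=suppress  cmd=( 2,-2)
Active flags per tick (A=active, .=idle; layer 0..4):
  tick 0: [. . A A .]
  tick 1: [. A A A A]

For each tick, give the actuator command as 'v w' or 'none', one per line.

none
2 -2

tick 0:
  layer 0 (grasp) idle — none
  layer 1 (dock) idle — unchanged: none
  layer 2 (follow_wall) active — inhibits: none
  layer 3 (halt) active — inhibits: none
  layer 4 (recharge) idle — unchanged: none
  → actuator none
tick 1:
  layer 0 (grasp) idle — none
  layer 1 (dock) active — inhibits: none
  layer 2 (follow_wall) active — inhibits: none
  layer 3 (halt) active — inhibits: none
  layer 4 (recharge) active — suppresses: (2, -2)
  → actuator (2, -2)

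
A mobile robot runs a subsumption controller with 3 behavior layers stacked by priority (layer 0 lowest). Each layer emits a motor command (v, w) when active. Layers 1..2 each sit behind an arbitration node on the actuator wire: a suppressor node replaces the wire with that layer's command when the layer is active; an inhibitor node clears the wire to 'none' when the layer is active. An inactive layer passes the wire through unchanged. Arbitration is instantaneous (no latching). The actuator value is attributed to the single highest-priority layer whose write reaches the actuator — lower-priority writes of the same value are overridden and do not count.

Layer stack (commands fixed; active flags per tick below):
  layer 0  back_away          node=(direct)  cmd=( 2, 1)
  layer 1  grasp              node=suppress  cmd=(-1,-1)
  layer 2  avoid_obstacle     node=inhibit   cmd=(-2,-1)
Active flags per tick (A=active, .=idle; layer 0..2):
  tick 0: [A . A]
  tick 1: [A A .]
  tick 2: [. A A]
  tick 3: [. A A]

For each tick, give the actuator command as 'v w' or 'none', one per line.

none
-1 -1
none
none

tick 0:
  L0 back_away: active, feeds wire = (2, 1)
  L1 grasp: idle → wire stays (2, 1)
  L2 avoid_obstacle: active, inhibitor → wire = none
  actuator = none
tick 1:
  L0 back_away: active, feeds wire = (2, 1)
  L1 grasp: active, suppressor → wire = (-1, -1)
  L2 avoid_obstacle: idle → wire stays (-1, -1)
  actuator = (-1, -1)
tick 2:
  L0 back_away: idle → wire = none
  L1 grasp: active, suppressor → wire = (-1, -1)
  L2 avoid_obstacle: active, inhibitor → wire = none
  actuator = none
tick 3:
  L0 back_away: idle → wire = none
  L1 grasp: active, suppressor → wire = (-1, -1)
  L2 avoid_obstacle: active, inhibitor → wire = none
  actuator = none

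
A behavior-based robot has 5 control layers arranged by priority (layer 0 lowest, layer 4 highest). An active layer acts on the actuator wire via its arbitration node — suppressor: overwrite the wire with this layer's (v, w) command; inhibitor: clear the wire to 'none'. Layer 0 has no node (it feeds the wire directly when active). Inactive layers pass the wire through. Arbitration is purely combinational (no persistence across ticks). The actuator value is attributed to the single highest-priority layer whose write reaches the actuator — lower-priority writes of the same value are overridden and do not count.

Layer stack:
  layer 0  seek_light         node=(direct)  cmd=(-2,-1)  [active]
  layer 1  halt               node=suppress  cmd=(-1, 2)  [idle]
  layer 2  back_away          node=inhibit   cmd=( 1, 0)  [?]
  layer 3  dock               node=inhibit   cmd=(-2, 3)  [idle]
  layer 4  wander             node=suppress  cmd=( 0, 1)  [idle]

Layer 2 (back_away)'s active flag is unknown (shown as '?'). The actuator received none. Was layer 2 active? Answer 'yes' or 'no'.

If layer 2 is active=yes:
  actuator would be none
If layer 2 is active=no:
  actuator would be (-2, -1)
Observed none, so layer 2 was active.

yes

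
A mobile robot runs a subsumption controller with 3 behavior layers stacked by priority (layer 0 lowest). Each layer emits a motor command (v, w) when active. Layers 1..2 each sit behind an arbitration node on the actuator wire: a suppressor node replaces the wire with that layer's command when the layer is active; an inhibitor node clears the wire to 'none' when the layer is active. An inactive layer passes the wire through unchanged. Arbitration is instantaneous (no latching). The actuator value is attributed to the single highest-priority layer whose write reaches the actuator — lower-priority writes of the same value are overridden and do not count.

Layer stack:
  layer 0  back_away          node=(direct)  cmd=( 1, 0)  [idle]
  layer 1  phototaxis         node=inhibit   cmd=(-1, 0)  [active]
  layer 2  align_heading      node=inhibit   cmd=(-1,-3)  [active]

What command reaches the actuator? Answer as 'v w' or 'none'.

none

layer 0 (back_away) idle — none
layer 1 (phototaxis) active — inhibits: none
layer 2 (align_heading) active — inhibits: none
→ actuator none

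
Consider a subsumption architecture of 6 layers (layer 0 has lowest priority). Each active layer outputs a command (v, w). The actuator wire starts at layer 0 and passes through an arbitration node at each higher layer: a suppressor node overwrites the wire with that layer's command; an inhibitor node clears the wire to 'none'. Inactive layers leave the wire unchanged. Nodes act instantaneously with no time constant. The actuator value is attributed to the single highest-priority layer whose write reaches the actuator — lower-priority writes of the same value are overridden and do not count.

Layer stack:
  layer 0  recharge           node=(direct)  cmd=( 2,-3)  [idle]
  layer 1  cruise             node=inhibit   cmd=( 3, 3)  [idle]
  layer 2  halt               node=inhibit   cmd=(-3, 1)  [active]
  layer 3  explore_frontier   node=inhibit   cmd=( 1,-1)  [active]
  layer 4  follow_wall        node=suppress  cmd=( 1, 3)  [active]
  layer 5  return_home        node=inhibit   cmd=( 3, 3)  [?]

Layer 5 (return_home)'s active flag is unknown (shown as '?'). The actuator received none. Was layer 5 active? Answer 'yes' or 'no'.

yes

If layer 5 is active=yes:
  actuator would be none
If layer 5 is active=no:
  actuator would be (1, 3)
Observed none, so layer 5 was active.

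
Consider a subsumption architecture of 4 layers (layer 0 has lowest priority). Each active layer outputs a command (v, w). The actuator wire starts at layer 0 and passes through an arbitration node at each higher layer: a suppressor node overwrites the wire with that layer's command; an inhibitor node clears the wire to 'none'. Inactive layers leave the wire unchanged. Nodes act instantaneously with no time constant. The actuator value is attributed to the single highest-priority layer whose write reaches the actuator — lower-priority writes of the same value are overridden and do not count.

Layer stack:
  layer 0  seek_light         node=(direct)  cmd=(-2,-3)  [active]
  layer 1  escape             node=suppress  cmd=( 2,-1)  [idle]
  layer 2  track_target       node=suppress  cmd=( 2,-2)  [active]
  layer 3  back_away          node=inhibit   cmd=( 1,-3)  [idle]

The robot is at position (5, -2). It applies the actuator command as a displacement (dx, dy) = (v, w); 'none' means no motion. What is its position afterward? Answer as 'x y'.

L0 seek_light: active, feeds wire = (-2, -3)
L1 escape: idle → wire stays (-2, -3)
L2 track_target: active, suppressor → wire = (2, -2)
L3 back_away: idle → wire stays (2, -2)
actuator = (2, -2)
position: (5, -2) + (2, -2) = (7, -4)

7 -4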